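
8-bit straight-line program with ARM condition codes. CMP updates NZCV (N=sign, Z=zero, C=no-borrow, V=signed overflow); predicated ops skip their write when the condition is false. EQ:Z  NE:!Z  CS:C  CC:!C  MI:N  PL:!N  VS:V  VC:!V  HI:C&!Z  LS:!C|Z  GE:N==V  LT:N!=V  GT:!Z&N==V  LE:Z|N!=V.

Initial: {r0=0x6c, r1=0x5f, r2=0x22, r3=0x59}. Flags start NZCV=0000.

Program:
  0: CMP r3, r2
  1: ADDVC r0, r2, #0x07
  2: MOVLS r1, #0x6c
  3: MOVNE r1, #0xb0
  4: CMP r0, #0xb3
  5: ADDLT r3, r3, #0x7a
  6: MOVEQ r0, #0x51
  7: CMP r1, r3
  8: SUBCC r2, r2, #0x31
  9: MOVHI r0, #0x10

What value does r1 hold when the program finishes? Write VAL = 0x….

VAL = 0xb0

[0] flags=0010 → (cmp)
[1] flags=0010 VC?T → r0=0x29
[2] flags=0010 LS?F → skip
[3] flags=0010 NE?T → r1=0xb0
[4] flags=0000 → (cmp)
[5] flags=0000 LT?F → skip
[6] flags=0000 EQ?F → skip
[7] flags=0011 → (cmp)
[8] flags=0011 CC?F → skip
[9] flags=0011 HI?T → r0=0x10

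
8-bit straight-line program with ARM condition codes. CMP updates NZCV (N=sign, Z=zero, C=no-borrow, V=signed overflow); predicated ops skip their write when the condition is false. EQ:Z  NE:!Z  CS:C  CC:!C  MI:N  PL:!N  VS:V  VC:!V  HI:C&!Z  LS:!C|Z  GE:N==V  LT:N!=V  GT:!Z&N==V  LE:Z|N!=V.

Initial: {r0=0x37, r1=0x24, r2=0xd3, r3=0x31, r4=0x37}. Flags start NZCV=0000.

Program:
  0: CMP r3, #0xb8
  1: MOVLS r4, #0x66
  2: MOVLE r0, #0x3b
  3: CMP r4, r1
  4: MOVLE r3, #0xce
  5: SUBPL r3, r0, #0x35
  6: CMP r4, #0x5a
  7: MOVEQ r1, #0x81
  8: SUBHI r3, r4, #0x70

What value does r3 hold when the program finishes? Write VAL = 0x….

0: ✓ CMP  NZCV=0000
1: ✓ MOVLS  r4←0x66
2: · MOVLE
3: ✓ CMP  NZCV=0010
4: · MOVLE
5: ✓ SUBPL  r3←0x02
6: ✓ CMP  NZCV=0010
7: · MOVEQ
8: ✓ SUBHI  r3←0xf6

VAL = 0xf6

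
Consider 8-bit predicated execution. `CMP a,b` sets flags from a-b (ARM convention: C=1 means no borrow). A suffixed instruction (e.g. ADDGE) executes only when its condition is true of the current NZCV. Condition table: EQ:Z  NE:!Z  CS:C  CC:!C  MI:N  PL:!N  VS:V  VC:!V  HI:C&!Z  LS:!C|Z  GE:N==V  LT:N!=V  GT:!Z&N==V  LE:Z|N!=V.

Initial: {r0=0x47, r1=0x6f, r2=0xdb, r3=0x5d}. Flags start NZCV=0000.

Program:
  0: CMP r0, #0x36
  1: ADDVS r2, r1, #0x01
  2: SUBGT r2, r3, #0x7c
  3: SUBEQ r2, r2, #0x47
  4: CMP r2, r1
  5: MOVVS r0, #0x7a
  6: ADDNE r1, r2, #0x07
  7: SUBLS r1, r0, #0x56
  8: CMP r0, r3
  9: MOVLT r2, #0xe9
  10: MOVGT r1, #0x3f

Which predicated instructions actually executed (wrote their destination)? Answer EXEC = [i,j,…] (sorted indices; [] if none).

[0] flags=0010 → (cmp)
[1] flags=0010 VS?F → skip
[2] flags=0010 GT?T → r2=0xe1
[3] flags=0010 EQ?F → skip
[4] flags=0011 → (cmp)
[5] flags=0011 VS?T → r0=0x7a
[6] flags=0011 NE?T → r1=0xe8
[7] flags=0011 LS?F → skip
[8] flags=0010 → (cmp)
[9] flags=0010 LT?F → skip
[10] flags=0010 GT?T → r1=0x3f

EXEC = [2,5,6,10]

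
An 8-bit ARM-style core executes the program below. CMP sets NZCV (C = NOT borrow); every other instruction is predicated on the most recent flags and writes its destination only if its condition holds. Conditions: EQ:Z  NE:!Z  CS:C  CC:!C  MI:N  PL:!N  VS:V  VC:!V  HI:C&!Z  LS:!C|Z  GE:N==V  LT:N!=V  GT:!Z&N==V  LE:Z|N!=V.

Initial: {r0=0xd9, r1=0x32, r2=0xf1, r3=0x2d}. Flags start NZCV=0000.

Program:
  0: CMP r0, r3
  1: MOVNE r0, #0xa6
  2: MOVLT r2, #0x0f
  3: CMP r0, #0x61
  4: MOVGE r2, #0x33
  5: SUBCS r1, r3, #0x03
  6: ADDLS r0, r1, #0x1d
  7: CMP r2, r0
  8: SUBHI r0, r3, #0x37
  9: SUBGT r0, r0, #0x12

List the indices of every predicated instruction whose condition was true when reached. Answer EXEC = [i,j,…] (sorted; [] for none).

EXEC = [1,2,5,9]

0: ✓ CMP  NZCV=1010
1: ✓ MOVNE  r0←0xa6
2: ✓ MOVLT  r2←0x0f
3: ✓ CMP  NZCV=0011
4: · MOVGE
5: ✓ SUBCS  r1←0x2a
6: · ADDLS
7: ✓ CMP  NZCV=0000
8: · SUBHI
9: ✓ SUBGT  r0←0x94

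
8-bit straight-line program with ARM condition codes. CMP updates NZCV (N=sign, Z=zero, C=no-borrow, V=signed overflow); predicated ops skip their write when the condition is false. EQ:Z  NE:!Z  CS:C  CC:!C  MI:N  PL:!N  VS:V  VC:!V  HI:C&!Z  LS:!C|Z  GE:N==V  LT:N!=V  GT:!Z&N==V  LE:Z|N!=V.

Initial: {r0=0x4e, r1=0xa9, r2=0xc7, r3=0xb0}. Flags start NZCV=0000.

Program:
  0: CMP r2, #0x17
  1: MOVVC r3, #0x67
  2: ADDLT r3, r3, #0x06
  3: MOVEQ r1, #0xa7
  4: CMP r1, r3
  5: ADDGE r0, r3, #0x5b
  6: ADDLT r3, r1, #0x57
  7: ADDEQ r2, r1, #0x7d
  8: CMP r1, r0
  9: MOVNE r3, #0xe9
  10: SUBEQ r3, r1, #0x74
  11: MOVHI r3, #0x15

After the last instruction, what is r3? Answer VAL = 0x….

[0] flags=1010 → (cmp)
[1] flags=1010 VC?T → r3=0x67
[2] flags=1010 LT?T → r3=0x6d
[3] flags=1010 EQ?F → skip
[4] flags=0011 → (cmp)
[5] flags=0011 GE?F → skip
[6] flags=0011 LT?T → r3=0x00
[7] flags=0011 EQ?F → skip
[8] flags=0011 → (cmp)
[9] flags=0011 NE?T → r3=0xe9
[10] flags=0011 EQ?F → skip
[11] flags=0011 HI?T → r3=0x15

VAL = 0x15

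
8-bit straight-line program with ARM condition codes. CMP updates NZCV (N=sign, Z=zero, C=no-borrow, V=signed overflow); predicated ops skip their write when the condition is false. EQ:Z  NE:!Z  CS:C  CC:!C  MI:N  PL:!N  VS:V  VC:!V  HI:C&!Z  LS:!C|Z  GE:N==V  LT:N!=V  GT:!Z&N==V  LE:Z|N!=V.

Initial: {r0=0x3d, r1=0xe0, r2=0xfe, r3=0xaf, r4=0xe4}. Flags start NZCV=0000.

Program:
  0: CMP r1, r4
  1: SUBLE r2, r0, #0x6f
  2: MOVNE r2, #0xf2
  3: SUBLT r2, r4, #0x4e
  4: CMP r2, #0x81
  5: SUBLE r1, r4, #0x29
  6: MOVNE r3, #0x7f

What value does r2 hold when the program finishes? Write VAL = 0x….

0: ✓ CMP  NZCV=1000
1: ✓ SUBLE  r2←0xce
2: ✓ MOVNE  r2←0xf2
3: ✓ SUBLT  r2←0x96
4: ✓ CMP  NZCV=0010
5: · SUBLE
6: ✓ MOVNE  r3←0x7f

VAL = 0x96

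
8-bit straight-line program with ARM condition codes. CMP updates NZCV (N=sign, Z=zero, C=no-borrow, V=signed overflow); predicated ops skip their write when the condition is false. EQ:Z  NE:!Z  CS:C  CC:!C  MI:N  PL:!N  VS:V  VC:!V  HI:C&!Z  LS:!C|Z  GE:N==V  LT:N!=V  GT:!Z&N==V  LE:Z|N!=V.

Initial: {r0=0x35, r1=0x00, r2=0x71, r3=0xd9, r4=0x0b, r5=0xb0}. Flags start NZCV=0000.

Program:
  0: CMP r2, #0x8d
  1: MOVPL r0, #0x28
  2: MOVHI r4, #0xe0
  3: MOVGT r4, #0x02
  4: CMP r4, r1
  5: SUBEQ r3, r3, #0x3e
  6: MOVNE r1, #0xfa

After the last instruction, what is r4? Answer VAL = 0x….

0: ✓ CMP  NZCV=1001
1: · MOVPL
2: · MOVHI
3: ✓ MOVGT  r4←0x02
4: ✓ CMP  NZCV=0010
5: · SUBEQ
6: ✓ MOVNE  r1←0xfa

VAL = 0x02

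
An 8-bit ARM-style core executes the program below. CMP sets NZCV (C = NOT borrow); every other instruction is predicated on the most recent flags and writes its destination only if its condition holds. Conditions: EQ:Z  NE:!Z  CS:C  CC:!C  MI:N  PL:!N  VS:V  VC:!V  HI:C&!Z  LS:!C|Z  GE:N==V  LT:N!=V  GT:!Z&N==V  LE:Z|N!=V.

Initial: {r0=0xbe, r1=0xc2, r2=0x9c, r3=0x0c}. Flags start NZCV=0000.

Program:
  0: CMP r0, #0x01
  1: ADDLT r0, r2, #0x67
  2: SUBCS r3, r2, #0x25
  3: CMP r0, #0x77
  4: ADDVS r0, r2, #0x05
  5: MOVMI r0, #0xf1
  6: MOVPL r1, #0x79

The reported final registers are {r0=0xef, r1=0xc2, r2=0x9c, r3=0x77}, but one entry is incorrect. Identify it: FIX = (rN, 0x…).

0: ✓ CMP  NZCV=1010
1: ✓ ADDLT  r0←0x03
2: ✓ SUBCS  r3←0x77
3: ✓ CMP  NZCV=1000
4: · ADDVS
5: ✓ MOVMI  r0←0xf1
6: · MOVPL

FIX = (r0, 0xf1)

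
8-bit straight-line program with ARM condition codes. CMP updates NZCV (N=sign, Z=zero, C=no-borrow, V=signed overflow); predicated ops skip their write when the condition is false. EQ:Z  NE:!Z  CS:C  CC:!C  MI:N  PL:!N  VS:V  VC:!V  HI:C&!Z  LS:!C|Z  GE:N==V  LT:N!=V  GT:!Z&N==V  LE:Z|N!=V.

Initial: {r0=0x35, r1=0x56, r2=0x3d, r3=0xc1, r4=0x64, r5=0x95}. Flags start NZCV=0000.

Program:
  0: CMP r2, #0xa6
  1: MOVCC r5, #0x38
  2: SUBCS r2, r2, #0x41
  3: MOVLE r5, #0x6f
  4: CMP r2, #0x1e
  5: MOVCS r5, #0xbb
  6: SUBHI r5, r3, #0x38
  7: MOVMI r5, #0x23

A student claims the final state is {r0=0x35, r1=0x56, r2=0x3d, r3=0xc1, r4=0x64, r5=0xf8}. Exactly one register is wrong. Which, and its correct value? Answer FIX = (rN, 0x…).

0: ✓ CMP  NZCV=1001
1: ✓ MOVCC  r5←0x38
2: · SUBCS
3: · MOVLE
4: ✓ CMP  NZCV=0010
5: ✓ MOVCS  r5←0xbb
6: ✓ SUBHI  r5←0x89
7: · MOVMI

FIX = (r5, 0x89)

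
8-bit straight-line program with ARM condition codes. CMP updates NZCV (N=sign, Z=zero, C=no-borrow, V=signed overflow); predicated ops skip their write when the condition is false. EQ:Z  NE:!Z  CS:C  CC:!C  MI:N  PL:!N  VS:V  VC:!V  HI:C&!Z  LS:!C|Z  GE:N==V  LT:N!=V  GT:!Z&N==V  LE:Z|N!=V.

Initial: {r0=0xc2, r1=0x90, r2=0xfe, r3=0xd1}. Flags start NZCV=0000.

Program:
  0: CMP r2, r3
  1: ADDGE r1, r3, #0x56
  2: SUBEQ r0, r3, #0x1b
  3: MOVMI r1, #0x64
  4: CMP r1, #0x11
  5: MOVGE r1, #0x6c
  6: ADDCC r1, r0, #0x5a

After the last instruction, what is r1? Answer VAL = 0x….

VAL = 0x6c

0: ✓ CMP  NZCV=0010
1: ✓ ADDGE  r1←0x27
2: · SUBEQ
3: · MOVMI
4: ✓ CMP  NZCV=0010
5: ✓ MOVGE  r1←0x6c
6: · ADDCC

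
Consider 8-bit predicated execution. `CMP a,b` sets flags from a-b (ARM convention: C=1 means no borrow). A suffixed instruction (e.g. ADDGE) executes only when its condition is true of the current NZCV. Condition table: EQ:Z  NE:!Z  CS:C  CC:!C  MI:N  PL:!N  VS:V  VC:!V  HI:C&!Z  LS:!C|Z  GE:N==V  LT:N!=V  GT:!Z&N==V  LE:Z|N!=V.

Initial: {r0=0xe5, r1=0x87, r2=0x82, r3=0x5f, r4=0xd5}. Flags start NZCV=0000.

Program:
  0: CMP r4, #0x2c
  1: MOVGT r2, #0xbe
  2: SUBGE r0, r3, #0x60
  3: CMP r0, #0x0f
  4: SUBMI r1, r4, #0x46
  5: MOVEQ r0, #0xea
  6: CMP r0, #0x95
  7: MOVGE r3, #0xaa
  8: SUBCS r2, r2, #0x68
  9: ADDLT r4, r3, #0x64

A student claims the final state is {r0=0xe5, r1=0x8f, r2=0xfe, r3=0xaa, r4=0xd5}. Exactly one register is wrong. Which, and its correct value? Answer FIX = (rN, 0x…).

0: ✓ CMP  NZCV=1010
1: · MOVGT
2: · SUBGE
3: ✓ CMP  NZCV=1010
4: ✓ SUBMI  r1←0x8f
5: · MOVEQ
6: ✓ CMP  NZCV=0010
7: ✓ MOVGE  r3←0xaa
8: ✓ SUBCS  r2←0x1a
9: · ADDLT

FIX = (r2, 0x1a)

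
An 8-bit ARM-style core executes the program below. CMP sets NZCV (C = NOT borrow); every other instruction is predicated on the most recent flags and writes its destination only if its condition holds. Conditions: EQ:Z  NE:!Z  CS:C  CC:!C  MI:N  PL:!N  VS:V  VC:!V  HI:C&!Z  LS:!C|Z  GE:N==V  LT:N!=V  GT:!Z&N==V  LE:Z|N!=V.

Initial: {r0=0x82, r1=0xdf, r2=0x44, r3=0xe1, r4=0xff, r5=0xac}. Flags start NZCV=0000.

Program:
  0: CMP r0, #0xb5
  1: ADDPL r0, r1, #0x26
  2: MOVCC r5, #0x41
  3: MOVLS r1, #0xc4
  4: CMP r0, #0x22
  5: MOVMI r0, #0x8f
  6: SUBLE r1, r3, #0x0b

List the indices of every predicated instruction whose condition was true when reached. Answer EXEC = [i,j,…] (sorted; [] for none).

[0] flags=1000 → (cmp)
[1] flags=1000 PL?F → skip
[2] flags=1000 CC?T → r5=0x41
[3] flags=1000 LS?T → r1=0xc4
[4] flags=0011 → (cmp)
[5] flags=0011 MI?F → skip
[6] flags=0011 LE?T → r1=0xd6

EXEC = [2,3,6]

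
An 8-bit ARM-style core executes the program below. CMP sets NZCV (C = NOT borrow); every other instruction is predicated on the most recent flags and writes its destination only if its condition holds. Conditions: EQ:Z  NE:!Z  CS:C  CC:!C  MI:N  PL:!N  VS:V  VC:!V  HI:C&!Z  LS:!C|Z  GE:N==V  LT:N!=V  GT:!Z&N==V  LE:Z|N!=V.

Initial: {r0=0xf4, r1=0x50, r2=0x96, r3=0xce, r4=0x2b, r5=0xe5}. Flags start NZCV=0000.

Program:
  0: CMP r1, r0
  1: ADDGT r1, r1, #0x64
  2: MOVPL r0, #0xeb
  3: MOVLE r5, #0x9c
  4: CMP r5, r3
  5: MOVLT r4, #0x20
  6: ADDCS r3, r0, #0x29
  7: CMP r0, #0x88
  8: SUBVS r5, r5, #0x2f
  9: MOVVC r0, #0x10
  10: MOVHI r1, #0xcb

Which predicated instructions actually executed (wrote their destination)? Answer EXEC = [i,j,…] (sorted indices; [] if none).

EXEC = [1,2,6,9,10]

0: ✓ CMP  NZCV=0000
1: ✓ ADDGT  r1←0xb4
2: ✓ MOVPL  r0←0xeb
3: · MOVLE
4: ✓ CMP  NZCV=0010
5: · MOVLT
6: ✓ ADDCS  r3←0x14
7: ✓ CMP  NZCV=0010
8: · SUBVS
9: ✓ MOVVC  r0←0x10
10: ✓ MOVHI  r1←0xcb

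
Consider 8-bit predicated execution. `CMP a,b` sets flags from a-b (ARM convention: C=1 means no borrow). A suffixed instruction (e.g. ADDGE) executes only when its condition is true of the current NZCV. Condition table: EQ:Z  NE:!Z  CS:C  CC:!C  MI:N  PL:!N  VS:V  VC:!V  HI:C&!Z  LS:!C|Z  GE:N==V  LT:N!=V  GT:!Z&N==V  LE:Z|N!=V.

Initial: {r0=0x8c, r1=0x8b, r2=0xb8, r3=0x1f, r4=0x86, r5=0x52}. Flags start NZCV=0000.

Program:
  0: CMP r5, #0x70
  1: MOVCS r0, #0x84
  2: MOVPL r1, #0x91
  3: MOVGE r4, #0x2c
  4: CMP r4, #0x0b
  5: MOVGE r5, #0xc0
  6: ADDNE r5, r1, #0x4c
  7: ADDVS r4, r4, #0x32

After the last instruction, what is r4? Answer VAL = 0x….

0: ✓ CMP  NZCV=1000
1: · MOVCS
2: · MOVPL
3: · MOVGE
4: ✓ CMP  NZCV=0011
5: · MOVGE
6: ✓ ADDNE  r5←0xd7
7: ✓ ADDVS  r4←0xb8

VAL = 0xb8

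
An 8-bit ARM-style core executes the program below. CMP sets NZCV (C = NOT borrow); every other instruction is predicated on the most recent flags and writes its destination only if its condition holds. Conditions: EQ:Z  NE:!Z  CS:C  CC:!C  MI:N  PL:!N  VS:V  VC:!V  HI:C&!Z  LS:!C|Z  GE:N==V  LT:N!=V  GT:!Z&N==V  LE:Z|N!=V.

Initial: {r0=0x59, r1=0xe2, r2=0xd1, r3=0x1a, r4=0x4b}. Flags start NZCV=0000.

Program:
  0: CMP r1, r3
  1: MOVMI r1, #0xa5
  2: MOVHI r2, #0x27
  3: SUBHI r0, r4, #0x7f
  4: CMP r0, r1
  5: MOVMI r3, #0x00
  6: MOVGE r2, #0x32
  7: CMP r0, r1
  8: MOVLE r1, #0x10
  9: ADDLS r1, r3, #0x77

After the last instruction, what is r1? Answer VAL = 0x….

0: ✓ CMP  NZCV=1010
1: ✓ MOVMI  r1←0xa5
2: ✓ MOVHI  r2←0x27
3: ✓ SUBHI  r0←0xcc
4: ✓ CMP  NZCV=0010
5: · MOVMI
6: ✓ MOVGE  r2←0x32
7: ✓ CMP  NZCV=0010
8: · MOVLE
9: · ADDLS

VAL = 0xa5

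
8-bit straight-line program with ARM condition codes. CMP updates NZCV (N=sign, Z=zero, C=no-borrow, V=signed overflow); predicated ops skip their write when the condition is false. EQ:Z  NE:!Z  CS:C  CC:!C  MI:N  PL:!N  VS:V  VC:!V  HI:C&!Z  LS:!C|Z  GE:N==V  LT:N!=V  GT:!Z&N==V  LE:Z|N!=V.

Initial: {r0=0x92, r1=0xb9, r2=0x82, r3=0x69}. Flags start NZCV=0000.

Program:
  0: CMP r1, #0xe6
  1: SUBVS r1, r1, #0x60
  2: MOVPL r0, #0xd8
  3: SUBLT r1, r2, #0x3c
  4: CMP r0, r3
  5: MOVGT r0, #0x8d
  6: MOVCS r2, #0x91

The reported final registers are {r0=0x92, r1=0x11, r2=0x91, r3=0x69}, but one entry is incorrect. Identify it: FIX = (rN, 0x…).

FIX = (r1, 0x46)

[0] flags=1000 → (cmp)
[1] flags=1000 VS?F → skip
[2] flags=1000 PL?F → skip
[3] flags=1000 LT?T → r1=0x46
[4] flags=0011 → (cmp)
[5] flags=0011 GT?F → skip
[6] flags=0011 CS?T → r2=0x91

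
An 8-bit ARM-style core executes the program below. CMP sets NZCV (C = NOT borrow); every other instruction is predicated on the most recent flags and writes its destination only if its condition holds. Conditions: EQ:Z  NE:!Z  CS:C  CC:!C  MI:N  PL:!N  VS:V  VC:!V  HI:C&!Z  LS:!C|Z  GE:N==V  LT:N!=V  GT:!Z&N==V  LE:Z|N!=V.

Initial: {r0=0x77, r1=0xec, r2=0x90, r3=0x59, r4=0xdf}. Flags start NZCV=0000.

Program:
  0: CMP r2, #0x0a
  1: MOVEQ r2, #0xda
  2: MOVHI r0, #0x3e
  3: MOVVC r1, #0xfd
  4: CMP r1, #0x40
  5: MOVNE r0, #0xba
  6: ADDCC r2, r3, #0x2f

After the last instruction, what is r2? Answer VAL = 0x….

VAL = 0x90

[0] flags=1010 → (cmp)
[1] flags=1010 EQ?F → skip
[2] flags=1010 HI?T → r0=0x3e
[3] flags=1010 VC?T → r1=0xfd
[4] flags=1010 → (cmp)
[5] flags=1010 NE?T → r0=0xba
[6] flags=1010 CC?F → skip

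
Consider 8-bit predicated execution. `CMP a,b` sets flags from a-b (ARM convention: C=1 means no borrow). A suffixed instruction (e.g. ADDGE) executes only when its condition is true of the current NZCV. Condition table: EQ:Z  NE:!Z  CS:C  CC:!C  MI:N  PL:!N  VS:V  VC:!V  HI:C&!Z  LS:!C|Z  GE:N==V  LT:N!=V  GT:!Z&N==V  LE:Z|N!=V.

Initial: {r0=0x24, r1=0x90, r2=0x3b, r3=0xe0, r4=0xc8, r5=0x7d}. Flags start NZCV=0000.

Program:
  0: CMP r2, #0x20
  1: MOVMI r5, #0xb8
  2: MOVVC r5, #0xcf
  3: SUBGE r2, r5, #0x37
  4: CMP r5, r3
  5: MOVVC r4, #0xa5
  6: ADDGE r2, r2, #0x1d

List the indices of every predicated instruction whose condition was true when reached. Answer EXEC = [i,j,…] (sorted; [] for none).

0: ✓ CMP  NZCV=0010
1: · MOVMI
2: ✓ MOVVC  r5←0xcf
3: ✓ SUBGE  r2←0x98
4: ✓ CMP  NZCV=1000
5: ✓ MOVVC  r4←0xa5
6: · ADDGE

EXEC = [2,3,5]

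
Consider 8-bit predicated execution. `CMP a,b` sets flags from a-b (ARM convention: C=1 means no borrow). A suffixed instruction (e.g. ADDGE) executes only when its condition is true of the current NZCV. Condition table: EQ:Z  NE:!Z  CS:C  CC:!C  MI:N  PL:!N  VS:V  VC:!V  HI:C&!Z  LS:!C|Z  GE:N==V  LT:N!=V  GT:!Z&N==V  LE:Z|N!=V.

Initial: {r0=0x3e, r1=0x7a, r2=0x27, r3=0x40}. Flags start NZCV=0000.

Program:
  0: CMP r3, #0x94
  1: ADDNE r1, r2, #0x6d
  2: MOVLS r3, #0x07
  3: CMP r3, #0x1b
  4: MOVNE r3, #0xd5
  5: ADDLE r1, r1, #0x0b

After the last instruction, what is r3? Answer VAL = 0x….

0: ✓ CMP  NZCV=1001
1: ✓ ADDNE  r1←0x94
2: ✓ MOVLS  r3←0x07
3: ✓ CMP  NZCV=1000
4: ✓ MOVNE  r3←0xd5
5: ✓ ADDLE  r1←0x9f

VAL = 0xd5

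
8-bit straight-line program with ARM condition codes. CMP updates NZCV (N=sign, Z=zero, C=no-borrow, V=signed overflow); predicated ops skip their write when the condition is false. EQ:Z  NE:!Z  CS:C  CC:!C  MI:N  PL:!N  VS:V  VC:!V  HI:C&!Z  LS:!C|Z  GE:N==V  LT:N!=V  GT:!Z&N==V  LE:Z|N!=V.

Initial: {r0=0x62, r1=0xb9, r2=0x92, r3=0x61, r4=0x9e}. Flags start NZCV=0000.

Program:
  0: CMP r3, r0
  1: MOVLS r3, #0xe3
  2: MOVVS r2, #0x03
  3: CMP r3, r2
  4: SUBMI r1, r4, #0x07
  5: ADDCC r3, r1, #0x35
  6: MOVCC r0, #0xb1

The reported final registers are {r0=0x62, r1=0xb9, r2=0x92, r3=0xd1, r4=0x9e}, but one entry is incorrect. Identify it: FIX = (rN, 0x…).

FIX = (r3, 0xe3)

0: ✓ CMP  NZCV=1000
1: ✓ MOVLS  r3←0xe3
2: · MOVVS
3: ✓ CMP  NZCV=0010
4: · SUBMI
5: · ADDCC
6: · MOVCC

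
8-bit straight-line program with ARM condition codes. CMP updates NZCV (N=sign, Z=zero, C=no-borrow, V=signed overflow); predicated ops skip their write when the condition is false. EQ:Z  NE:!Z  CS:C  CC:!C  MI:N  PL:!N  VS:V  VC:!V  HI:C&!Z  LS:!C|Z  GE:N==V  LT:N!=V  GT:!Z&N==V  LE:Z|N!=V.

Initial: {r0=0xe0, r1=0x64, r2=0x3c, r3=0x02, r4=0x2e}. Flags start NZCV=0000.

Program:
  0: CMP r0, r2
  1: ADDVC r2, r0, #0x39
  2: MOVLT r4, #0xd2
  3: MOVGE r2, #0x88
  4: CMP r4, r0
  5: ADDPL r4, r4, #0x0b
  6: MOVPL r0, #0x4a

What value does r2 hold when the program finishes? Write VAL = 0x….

VAL = 0x19

0: ✓ CMP  NZCV=1010
1: ✓ ADDVC  r2←0x19
2: ✓ MOVLT  r4←0xd2
3: · MOVGE
4: ✓ CMP  NZCV=1000
5: · ADDPL
6: · MOVPL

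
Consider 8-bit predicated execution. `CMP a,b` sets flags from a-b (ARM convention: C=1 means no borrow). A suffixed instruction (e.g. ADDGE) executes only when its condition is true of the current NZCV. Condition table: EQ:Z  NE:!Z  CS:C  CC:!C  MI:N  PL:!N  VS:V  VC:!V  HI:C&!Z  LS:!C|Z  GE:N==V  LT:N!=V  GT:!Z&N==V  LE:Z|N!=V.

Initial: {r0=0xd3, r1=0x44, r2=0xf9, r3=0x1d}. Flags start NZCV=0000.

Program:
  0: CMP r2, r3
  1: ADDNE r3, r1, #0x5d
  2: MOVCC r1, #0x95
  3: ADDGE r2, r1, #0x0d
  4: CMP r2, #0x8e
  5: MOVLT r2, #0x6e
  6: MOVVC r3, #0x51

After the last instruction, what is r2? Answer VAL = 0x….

0: ✓ CMP  NZCV=1010
1: ✓ ADDNE  r3←0xa1
2: · MOVCC
3: · ADDGE
4: ✓ CMP  NZCV=0010
5: · MOVLT
6: ✓ MOVVC  r3←0x51

VAL = 0xf9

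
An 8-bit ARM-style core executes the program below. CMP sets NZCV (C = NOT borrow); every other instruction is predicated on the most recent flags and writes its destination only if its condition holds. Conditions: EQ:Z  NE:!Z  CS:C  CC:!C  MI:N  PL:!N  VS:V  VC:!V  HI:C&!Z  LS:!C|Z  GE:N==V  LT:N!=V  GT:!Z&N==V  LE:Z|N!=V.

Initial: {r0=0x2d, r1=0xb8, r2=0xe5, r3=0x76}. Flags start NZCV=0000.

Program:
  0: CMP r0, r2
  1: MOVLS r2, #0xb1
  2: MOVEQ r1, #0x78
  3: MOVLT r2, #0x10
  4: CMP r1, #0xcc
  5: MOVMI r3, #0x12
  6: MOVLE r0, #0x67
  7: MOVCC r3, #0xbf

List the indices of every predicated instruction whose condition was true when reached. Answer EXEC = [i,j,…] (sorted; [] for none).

EXEC = [1,5,6,7]

0: ✓ CMP  NZCV=0000
1: ✓ MOVLS  r2←0xb1
2: · MOVEQ
3: · MOVLT
4: ✓ CMP  NZCV=1000
5: ✓ MOVMI  r3←0x12
6: ✓ MOVLE  r0←0x67
7: ✓ MOVCC  r3←0xbf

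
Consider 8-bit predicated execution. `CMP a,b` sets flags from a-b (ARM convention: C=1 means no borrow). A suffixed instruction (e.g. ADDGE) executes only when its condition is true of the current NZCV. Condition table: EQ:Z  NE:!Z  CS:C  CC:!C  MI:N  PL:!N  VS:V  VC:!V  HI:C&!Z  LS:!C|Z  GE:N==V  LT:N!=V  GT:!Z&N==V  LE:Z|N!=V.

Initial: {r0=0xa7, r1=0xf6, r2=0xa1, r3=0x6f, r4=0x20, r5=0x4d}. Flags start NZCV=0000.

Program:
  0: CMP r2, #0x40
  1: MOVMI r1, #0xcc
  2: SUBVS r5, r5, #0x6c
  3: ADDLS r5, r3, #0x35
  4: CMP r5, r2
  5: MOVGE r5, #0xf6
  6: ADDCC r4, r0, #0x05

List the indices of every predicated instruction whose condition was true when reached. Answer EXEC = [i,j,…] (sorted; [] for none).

EXEC = [2,5]

[0] flags=0011 → (cmp)
[1] flags=0011 MI?F → skip
[2] flags=0011 VS?T → r5=0xe1
[3] flags=0011 LS?F → skip
[4] flags=0010 → (cmp)
[5] flags=0010 GE?T → r5=0xf6
[6] flags=0010 CC?F → skip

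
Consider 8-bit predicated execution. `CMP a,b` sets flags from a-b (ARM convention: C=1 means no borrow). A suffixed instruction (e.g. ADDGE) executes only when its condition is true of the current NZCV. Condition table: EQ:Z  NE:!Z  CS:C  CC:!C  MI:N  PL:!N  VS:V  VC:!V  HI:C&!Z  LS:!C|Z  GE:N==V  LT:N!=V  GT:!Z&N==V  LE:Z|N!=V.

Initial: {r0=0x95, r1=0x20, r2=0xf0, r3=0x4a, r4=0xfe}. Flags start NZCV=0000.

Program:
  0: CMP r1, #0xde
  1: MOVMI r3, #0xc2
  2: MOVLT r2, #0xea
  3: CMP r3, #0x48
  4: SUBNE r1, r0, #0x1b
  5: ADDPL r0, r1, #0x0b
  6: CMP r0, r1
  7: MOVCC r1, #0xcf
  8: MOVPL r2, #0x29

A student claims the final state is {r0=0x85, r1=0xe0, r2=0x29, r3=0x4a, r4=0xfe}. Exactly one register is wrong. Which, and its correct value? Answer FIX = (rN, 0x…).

FIX = (r1, 0x7a)

0: ✓ CMP  NZCV=0000
1: · MOVMI
2: · MOVLT
3: ✓ CMP  NZCV=0010
4: ✓ SUBNE  r1←0x7a
5: ✓ ADDPL  r0←0x85
6: ✓ CMP  NZCV=0011
7: · MOVCC
8: ✓ MOVPL  r2←0x29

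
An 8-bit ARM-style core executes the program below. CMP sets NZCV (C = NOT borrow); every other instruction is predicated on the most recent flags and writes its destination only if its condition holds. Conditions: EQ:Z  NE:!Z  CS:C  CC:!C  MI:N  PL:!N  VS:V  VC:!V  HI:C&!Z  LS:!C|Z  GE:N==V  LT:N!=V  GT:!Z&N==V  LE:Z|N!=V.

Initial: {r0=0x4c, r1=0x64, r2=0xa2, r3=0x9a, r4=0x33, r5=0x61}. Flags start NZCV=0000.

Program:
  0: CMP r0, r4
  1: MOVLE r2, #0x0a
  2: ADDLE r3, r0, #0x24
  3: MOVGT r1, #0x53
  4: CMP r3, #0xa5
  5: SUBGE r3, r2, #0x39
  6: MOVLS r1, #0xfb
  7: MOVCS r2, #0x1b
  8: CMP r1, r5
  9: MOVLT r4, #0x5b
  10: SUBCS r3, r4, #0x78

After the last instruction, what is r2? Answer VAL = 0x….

0: ✓ CMP  NZCV=0010
1: · MOVLE
2: · ADDLE
3: ✓ MOVGT  r1←0x53
4: ✓ CMP  NZCV=1000
5: · SUBGE
6: ✓ MOVLS  r1←0xfb
7: · MOVCS
8: ✓ CMP  NZCV=1010
9: ✓ MOVLT  r4←0x5b
10: ✓ SUBCS  r3←0xe3

VAL = 0xa2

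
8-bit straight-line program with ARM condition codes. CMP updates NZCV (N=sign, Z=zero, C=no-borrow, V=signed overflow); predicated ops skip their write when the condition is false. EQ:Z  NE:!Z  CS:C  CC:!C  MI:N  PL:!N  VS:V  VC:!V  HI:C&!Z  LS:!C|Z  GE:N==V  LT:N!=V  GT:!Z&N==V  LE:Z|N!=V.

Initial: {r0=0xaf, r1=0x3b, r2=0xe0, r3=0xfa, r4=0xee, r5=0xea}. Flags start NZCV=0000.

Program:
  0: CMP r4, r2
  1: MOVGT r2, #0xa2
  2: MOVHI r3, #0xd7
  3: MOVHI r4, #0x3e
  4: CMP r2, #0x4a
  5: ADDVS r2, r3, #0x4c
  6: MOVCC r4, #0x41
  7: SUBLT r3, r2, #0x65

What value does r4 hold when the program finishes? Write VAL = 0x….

VAL = 0x3e

[0] flags=0010 → (cmp)
[1] flags=0010 GT?T → r2=0xa2
[2] flags=0010 HI?T → r3=0xd7
[3] flags=0010 HI?T → r4=0x3e
[4] flags=0011 → (cmp)
[5] flags=0011 VS?T → r2=0x23
[6] flags=0011 CC?F → skip
[7] flags=0011 LT?T → r3=0xbe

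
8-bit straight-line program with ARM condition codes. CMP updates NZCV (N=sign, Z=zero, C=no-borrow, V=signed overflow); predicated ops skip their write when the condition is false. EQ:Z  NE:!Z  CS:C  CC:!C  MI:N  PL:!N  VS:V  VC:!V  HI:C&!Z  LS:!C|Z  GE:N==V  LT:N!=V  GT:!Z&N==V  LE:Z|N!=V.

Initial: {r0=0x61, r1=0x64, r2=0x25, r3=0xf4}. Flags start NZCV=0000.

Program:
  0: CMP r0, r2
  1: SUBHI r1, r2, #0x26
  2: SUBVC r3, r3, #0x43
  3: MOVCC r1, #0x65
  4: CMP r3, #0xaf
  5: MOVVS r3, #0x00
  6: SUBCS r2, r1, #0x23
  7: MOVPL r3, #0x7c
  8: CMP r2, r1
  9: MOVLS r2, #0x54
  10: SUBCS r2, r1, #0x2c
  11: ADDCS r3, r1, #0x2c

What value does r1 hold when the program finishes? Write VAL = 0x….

VAL = 0xff

0: ✓ CMP  NZCV=0010
1: ✓ SUBHI  r1←0xff
2: ✓ SUBVC  r3←0xb1
3: · MOVCC
4: ✓ CMP  NZCV=0010
5: · MOVVS
6: ✓ SUBCS  r2←0xdc
7: ✓ MOVPL  r3←0x7c
8: ✓ CMP  NZCV=1000
9: ✓ MOVLS  r2←0x54
10: · SUBCS
11: · ADDCS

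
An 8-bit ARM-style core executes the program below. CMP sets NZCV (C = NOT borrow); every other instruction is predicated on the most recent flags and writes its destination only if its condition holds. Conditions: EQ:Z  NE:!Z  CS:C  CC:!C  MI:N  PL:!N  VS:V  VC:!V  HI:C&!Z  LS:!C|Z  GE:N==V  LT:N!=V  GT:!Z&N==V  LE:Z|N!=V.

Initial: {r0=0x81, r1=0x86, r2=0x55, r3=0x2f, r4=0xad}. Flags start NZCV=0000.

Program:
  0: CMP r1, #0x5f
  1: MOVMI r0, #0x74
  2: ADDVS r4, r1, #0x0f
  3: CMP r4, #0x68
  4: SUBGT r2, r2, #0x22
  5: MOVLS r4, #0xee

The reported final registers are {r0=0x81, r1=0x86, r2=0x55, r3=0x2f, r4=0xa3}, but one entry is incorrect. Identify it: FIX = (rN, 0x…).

0: ✓ CMP  NZCV=0011
1: · MOVMI
2: ✓ ADDVS  r4←0x95
3: ✓ CMP  NZCV=0011
4: · SUBGT
5: · MOVLS

FIX = (r4, 0x95)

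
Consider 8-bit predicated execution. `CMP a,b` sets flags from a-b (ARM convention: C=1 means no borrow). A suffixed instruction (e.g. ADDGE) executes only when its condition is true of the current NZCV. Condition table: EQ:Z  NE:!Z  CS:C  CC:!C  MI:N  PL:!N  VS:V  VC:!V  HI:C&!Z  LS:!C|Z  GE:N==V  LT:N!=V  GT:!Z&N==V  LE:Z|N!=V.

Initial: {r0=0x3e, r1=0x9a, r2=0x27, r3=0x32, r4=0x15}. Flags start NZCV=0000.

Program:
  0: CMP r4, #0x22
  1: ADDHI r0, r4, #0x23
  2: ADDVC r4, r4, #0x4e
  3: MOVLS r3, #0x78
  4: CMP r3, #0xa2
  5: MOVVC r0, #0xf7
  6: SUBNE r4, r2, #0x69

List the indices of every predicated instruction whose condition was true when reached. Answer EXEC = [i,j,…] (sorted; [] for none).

EXEC = [2,3,6]

0: ✓ CMP  NZCV=1000
1: · ADDHI
2: ✓ ADDVC  r4←0x63
3: ✓ MOVLS  r3←0x78
4: ✓ CMP  NZCV=1001
5: · MOVVC
6: ✓ SUBNE  r4←0xbe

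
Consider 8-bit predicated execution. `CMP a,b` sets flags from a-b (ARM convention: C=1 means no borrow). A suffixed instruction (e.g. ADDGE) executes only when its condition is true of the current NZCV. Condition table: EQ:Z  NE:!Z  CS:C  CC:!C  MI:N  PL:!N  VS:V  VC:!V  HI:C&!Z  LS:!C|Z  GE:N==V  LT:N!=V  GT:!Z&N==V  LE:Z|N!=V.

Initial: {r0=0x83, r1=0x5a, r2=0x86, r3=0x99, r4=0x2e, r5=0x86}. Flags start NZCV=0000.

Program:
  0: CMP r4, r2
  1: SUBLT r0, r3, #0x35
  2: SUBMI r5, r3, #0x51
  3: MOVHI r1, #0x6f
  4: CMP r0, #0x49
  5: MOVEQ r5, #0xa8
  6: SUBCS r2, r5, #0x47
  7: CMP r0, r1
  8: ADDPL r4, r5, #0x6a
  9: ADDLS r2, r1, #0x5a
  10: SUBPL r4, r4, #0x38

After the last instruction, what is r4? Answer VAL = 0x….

VAL = 0x7a

0: ✓ CMP  NZCV=1001
1: · SUBLT
2: ✓ SUBMI  r5←0x48
3: · MOVHI
4: ✓ CMP  NZCV=0011
5: · MOVEQ
6: ✓ SUBCS  r2←0x01
7: ✓ CMP  NZCV=0011
8: ✓ ADDPL  r4←0xb2
9: · ADDLS
10: ✓ SUBPL  r4←0x7a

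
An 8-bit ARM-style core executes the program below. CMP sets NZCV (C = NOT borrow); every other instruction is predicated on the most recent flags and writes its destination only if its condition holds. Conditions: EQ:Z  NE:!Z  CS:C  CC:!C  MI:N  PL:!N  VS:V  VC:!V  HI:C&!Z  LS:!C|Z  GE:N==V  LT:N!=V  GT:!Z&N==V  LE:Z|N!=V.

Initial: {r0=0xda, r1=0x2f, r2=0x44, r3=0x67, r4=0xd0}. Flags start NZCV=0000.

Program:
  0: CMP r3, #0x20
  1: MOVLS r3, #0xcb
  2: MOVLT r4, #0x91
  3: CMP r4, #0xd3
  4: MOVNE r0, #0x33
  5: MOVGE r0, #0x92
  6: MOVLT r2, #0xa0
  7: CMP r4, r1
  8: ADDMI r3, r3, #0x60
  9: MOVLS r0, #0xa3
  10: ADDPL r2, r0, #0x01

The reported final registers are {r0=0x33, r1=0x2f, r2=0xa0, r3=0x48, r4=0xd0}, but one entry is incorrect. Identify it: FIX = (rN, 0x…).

0: ✓ CMP  NZCV=0010
1: · MOVLS
2: · MOVLT
3: ✓ CMP  NZCV=1000
4: ✓ MOVNE  r0←0x33
5: · MOVGE
6: ✓ MOVLT  r2←0xa0
7: ✓ CMP  NZCV=1010
8: ✓ ADDMI  r3←0xc7
9: · MOVLS
10: · ADDPL

FIX = (r3, 0xc7)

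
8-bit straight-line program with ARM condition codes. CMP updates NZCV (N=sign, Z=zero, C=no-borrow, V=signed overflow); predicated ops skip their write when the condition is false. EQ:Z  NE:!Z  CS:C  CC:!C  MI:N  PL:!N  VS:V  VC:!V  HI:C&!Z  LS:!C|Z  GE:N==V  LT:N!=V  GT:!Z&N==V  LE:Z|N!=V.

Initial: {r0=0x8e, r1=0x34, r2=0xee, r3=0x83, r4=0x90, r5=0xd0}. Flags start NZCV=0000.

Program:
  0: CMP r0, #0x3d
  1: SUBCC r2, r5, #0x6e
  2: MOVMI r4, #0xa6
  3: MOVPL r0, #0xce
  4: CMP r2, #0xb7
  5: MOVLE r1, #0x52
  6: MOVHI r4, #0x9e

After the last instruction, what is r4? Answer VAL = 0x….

0: ✓ CMP  NZCV=0011
1: · SUBCC
2: · MOVMI
3: ✓ MOVPL  r0←0xce
4: ✓ CMP  NZCV=0010
5: · MOVLE
6: ✓ MOVHI  r4←0x9e

VAL = 0x9e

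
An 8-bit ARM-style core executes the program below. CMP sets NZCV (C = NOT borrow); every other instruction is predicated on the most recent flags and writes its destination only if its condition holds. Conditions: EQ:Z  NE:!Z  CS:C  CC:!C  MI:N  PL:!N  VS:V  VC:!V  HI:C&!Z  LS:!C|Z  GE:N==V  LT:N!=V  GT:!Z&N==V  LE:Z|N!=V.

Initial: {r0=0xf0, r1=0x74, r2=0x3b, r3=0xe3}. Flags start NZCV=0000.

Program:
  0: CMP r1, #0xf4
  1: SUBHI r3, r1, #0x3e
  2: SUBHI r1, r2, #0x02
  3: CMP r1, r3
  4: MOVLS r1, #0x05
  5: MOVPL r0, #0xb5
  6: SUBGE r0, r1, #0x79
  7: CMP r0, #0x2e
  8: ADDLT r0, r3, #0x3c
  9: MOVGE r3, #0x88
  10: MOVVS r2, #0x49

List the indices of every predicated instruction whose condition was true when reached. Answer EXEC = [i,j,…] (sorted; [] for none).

0: ✓ CMP  NZCV=1001
1: · SUBHI
2: · SUBHI
3: ✓ CMP  NZCV=1001
4: ✓ MOVLS  r1←0x05
5: · MOVPL
6: ✓ SUBGE  r0←0x8c
7: ✓ CMP  NZCV=0011
8: ✓ ADDLT  r0←0x1f
9: · MOVGE
10: ✓ MOVVS  r2←0x49

EXEC = [4,6,8,10]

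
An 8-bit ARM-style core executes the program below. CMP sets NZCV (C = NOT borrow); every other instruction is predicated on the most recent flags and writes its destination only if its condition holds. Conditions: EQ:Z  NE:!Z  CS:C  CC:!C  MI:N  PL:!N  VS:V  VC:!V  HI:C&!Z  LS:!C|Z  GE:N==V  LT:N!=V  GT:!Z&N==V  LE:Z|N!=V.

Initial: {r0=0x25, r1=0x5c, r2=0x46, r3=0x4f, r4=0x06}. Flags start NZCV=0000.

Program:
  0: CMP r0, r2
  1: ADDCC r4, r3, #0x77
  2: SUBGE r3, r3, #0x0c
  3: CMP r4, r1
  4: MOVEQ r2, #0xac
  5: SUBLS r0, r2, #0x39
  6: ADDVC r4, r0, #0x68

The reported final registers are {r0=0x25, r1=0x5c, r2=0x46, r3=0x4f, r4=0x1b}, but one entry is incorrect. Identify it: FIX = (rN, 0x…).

FIX = (r4, 0xc6)

[0] flags=1000 → (cmp)
[1] flags=1000 CC?T → r4=0xc6
[2] flags=1000 GE?F → skip
[3] flags=0011 → (cmp)
[4] flags=0011 EQ?F → skip
[5] flags=0011 LS?F → skip
[6] flags=0011 VC?F → skip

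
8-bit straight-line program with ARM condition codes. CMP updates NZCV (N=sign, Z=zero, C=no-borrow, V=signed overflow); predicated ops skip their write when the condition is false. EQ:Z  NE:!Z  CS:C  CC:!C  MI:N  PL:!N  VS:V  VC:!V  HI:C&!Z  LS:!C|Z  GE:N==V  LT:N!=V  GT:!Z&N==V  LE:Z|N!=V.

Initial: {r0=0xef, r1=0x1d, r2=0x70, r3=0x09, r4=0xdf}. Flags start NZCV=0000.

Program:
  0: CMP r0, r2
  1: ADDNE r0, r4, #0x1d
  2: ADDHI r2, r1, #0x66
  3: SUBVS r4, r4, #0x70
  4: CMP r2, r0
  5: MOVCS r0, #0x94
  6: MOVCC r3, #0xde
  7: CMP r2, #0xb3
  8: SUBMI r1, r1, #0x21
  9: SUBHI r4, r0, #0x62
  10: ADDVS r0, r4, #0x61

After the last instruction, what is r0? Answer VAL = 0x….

[0] flags=0011 → (cmp)
[1] flags=0011 NE?T → r0=0xfc
[2] flags=0011 HI?T → r2=0x83
[3] flags=0011 VS?T → r4=0x6f
[4] flags=1000 → (cmp)
[5] flags=1000 CS?F → skip
[6] flags=1000 CC?T → r3=0xde
[7] flags=1000 → (cmp)
[8] flags=1000 MI?T → r1=0xfc
[9] flags=1000 HI?F → skip
[10] flags=1000 VS?F → skip

VAL = 0xfc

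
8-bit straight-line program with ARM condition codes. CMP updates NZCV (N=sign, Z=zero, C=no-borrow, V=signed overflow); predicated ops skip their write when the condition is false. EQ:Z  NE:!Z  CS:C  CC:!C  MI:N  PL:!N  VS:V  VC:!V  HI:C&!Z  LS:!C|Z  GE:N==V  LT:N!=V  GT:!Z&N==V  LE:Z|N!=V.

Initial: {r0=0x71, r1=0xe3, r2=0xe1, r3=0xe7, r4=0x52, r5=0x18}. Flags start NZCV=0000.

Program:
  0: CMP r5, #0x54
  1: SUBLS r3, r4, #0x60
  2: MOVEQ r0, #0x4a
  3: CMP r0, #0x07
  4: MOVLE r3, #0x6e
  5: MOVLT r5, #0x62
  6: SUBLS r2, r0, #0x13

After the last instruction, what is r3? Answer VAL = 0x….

0: ✓ CMP  NZCV=1000
1: ✓ SUBLS  r3←0xf2
2: · MOVEQ
3: ✓ CMP  NZCV=0010
4: · MOVLE
5: · MOVLT
6: · SUBLS

VAL = 0xf2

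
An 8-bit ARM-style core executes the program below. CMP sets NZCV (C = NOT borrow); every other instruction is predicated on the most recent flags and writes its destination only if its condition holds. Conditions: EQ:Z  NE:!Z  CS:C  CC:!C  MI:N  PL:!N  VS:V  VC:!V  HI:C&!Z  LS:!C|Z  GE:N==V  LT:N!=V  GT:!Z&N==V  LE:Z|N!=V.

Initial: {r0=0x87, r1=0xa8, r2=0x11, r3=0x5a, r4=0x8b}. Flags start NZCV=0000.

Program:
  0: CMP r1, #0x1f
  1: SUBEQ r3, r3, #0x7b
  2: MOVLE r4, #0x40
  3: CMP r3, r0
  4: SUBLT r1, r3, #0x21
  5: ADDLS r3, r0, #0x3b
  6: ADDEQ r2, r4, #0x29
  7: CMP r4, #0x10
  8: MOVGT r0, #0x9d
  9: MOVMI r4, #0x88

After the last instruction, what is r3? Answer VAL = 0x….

VAL = 0xc2

[0] flags=1010 → (cmp)
[1] flags=1010 EQ?F → skip
[2] flags=1010 LE?T → r4=0x40
[3] flags=1001 → (cmp)
[4] flags=1001 LT?F → skip
[5] flags=1001 LS?T → r3=0xc2
[6] flags=1001 EQ?F → skip
[7] flags=0010 → (cmp)
[8] flags=0010 GT?T → r0=0x9d
[9] flags=0010 MI?F → skip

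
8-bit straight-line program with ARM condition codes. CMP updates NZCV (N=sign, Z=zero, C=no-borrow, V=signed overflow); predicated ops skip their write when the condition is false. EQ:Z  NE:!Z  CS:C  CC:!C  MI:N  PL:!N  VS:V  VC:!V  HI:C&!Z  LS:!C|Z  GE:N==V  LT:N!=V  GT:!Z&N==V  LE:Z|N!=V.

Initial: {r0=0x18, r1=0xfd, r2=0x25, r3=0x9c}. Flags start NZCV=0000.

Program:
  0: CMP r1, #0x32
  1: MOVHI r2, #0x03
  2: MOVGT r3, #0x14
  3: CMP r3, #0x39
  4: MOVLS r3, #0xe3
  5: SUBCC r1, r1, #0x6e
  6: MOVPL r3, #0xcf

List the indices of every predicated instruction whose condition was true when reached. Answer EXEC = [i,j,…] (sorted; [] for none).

0: ✓ CMP  NZCV=1010
1: ✓ MOVHI  r2←0x03
2: · MOVGT
3: ✓ CMP  NZCV=0011
4: · MOVLS
5: · SUBCC
6: ✓ MOVPL  r3←0xcf

EXEC = [1,6]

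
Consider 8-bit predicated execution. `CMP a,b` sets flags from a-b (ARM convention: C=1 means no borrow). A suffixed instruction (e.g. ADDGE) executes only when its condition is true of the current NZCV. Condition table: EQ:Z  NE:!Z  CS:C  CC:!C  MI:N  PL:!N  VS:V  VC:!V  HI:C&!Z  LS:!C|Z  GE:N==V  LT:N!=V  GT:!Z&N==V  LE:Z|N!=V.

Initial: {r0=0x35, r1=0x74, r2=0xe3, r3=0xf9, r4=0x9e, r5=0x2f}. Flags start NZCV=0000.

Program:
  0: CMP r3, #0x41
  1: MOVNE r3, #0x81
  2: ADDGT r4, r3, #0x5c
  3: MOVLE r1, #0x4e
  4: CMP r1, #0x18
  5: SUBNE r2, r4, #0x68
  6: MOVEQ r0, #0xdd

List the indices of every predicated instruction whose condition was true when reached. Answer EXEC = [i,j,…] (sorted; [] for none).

0: ✓ CMP  NZCV=1010
1: ✓ MOVNE  r3←0x81
2: · ADDGT
3: ✓ MOVLE  r1←0x4e
4: ✓ CMP  NZCV=0010
5: ✓ SUBNE  r2←0x36
6: · MOVEQ

EXEC = [1,3,5]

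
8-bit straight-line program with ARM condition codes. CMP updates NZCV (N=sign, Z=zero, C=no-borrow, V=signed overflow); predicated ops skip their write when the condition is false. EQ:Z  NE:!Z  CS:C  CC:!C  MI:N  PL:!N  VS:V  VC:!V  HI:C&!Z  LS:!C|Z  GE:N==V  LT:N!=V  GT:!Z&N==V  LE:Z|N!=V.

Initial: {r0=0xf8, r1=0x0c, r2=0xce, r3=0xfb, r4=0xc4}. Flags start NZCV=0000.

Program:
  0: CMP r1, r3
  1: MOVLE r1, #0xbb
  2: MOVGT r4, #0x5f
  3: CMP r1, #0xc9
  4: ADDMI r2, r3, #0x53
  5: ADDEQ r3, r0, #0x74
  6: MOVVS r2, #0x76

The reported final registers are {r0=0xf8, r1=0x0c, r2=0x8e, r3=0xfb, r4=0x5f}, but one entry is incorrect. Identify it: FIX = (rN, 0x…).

FIX = (r2, 0xce)

[0] flags=0000 → (cmp)
[1] flags=0000 LE?F → skip
[2] flags=0000 GT?T → r4=0x5f
[3] flags=0000 → (cmp)
[4] flags=0000 MI?F → skip
[5] flags=0000 EQ?F → skip
[6] flags=0000 VS?F → skip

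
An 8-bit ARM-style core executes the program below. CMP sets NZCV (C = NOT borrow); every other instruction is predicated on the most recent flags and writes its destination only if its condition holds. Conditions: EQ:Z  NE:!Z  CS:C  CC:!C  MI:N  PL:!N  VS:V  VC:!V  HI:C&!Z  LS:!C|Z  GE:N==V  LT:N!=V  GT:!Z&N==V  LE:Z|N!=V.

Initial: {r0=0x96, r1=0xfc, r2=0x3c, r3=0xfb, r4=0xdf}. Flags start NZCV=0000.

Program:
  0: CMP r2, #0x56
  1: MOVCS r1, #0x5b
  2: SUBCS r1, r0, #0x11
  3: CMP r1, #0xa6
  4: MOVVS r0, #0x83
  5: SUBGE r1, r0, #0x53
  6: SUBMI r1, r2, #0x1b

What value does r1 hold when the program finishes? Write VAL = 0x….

VAL = 0x43

0: ✓ CMP  NZCV=1000
1: · MOVCS
2: · SUBCS
3: ✓ CMP  NZCV=0010
4: · MOVVS
5: ✓ SUBGE  r1←0x43
6: · SUBMI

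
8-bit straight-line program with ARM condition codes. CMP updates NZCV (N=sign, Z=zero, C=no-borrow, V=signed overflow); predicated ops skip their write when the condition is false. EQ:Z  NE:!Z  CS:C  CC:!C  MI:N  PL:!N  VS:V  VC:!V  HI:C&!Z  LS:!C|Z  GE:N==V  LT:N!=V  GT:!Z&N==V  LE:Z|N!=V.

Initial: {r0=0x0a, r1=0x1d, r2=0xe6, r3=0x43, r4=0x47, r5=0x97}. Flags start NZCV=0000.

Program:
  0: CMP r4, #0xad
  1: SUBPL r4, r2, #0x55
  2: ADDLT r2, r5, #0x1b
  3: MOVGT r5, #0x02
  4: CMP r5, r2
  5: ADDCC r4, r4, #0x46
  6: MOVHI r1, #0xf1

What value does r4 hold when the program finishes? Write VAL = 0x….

VAL = 0x8d

[0] flags=1001 → (cmp)
[1] flags=1001 PL?F → skip
[2] flags=1001 LT?F → skip
[3] flags=1001 GT?T → r5=0x02
[4] flags=0000 → (cmp)
[5] flags=0000 CC?T → r4=0x8d
[6] flags=0000 HI?F → skip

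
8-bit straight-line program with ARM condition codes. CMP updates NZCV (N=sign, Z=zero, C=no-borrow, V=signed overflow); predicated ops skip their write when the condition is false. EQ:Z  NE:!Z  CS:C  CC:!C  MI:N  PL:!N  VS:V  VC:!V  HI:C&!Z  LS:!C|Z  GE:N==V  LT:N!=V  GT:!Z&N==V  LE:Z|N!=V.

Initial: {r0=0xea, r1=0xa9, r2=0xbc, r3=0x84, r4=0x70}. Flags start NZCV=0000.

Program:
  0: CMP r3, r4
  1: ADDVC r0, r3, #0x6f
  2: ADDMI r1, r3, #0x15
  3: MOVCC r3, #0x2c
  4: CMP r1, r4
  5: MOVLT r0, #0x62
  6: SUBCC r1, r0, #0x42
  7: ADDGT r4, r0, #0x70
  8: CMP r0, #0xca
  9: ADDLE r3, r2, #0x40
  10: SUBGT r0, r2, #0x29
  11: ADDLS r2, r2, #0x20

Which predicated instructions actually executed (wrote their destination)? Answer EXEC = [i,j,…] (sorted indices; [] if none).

0: ✓ CMP  NZCV=0011
1: · ADDVC
2: · ADDMI
3: · MOVCC
4: ✓ CMP  NZCV=0011
5: ✓ MOVLT  r0←0x62
6: · SUBCC
7: · ADDGT
8: ✓ CMP  NZCV=1001
9: · ADDLE
10: ✓ SUBGT  r0←0x93
11: ✓ ADDLS  r2←0xdc

EXEC = [5,10,11]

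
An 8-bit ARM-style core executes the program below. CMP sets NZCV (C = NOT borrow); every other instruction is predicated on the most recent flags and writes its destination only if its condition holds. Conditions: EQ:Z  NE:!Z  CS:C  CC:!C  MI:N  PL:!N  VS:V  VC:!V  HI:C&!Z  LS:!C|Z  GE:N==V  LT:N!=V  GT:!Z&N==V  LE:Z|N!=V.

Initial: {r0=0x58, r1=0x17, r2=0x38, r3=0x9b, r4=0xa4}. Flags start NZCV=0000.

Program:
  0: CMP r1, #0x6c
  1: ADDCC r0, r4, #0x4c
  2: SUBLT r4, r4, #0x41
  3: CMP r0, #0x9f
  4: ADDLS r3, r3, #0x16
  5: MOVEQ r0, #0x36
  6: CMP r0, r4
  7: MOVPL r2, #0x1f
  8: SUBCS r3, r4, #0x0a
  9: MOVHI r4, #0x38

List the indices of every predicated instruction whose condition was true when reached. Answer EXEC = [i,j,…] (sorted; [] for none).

[0] flags=1000 → (cmp)
[1] flags=1000 CC?T → r0=0xf0
[2] flags=1000 LT?T → r4=0x63
[3] flags=0010 → (cmp)
[4] flags=0010 LS?F → skip
[5] flags=0010 EQ?F → skip
[6] flags=1010 → (cmp)
[7] flags=1010 PL?F → skip
[8] flags=1010 CS?T → r3=0x59
[9] flags=1010 HI?T → r4=0x38

EXEC = [1,2,8,9]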